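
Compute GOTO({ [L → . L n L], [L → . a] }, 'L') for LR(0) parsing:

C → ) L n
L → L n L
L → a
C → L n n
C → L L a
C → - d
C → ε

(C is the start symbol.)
GOTO(I, 'L') = CLOSURE({ [A → αX.β] : [A → α.Xβ] ∈ I, X = 'L' })

Items with dot before 'L', with the dot advanced:
  [L → . L n L] → [L → L . n L]
Closure adds nothing (no advanced item has the dot before a non-terminal).

GOTO = { [L → L . n L] }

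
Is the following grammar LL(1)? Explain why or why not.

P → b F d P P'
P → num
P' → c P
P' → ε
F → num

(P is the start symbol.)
No. Predict set conflict for P': { 'c' }

A grammar is LL(1) if for each non-terminal N with multiple productions, the predict sets of those productions are pairwise disjoint, where PREDICT(N → α) = (FIRST(α) \ {ε}) ∪ (FOLLOW(N) if α ⇒* ε).

Relevant sets:
  FOLLOW(P') = { $, 'c' }

For P:
  PREDICT(P → b F d P P') = { 'b' }
  PREDICT(P → num) = { 'num' }
For P':
  PREDICT(P' → c P) = { 'c' }
  PREDICT(P' → ε) = { $, 'c' }
F has a single production, so nothing to check there.

Conflict found: Predict set conflict for P': { 'c' }
The grammar is NOT LL(1).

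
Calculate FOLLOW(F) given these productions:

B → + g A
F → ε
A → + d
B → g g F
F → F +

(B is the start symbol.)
{ $, '+' }

In B → g g F: F is at the end, add FOLLOW(B)
In F → F +: F is followed by '+', add FIRST('+') \ {ε} = { '+' }

The FOLLOW sets referred to above (computed the same way, to a fixed point):
  FOLLOW(B) = { $ }

Taking the union: FOLLOW(F) = { $, '+' }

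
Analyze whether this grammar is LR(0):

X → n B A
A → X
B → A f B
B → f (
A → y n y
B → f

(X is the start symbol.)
No. Shift-reduce conflict between [B → f .] and [B → f . (]

A grammar is LR(0) if no state in the canonical LR(0) collection has:
  - both a shift item (dot before a terminal) and a complete item (shift-reduce conflict), or
  - two or more complete items (reduce-reduce conflict; the accept item [X' → X .] counts as a complete item here).

Augment with X' → X and build the canonical LR(0) collection (I0 = CLOSURE({[X' → . X]}), then GOTO on every symbol after a dot until no new states appear). It has 14 states:
  I0: { [X → . n B A], [X' → . X] }  — shift
  I1: { [X' → X .] }  — accept
  I2: { [A → . X], [A → . y n y], [B → . A f B], [B → . f (], [B → . f], [X → . n B A], [X → n . B A] }  — shift
  I3: { [B → A . f B] }  — shift
  I4: { [A → . X], [A → . y n y], [X → . n B A], [X → n B . A] }  — shift
  I5: { [A → X .] }  — reduce
  I6: { [B → f . (], [B → f .] }  — shift, reduce
  I7: { [A → y . n y] }  — shift
  I8: { [A → y n . y] }  — shift
  I9: { [A → y n y .] }  — reduce
  I10: { [B → f ( .] }  — reduce
  I11: { [X → n B A .] }  — reduce
  I12: { [A → . X], [A → . y n y], [B → . A f B], [B → . f (], [B → . f], [B → A f . B], [X → . n B A] }  — shift
  I13: { [B → A f B .] }  — reduce

Conflict in state I6:
  Shift-reduce conflict between [B → f .] and [B → f . (]
So the grammar is NOT LR(0).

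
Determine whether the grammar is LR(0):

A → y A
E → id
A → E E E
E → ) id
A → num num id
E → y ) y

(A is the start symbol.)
Yes, the grammar is LR(0)

A grammar is LR(0) if no state in the canonical LR(0) collection has:
  - both a shift item (dot before a terminal) and a complete item (shift-reduce conflict), or
  - two or more complete items (reduce-reduce conflict; the accept item [A' → A .] counts as a complete item here).

Augment with A' → A and build the canonical LR(0) collection (I0 = CLOSURE({[A' → . A]}), then GOTO on every symbol after a dot until no new states appear). It has 17 states:
  I0: { [A → . E E E], [A → . num num id], [A → . y A], [A' → . A], [E → . ) id], [E → . id], [E → . y ) y] }  — shift
  I1: { [E → ) . id] }  — shift
  I2: { [A' → A .] }  — accept
  I3: { [A → E . E E], [E → . ) id], [E → . id], [E → . y ) y] }  — shift
  I4: { [E → id .] }  — reduce
  I5: { [A → num . num id] }  — shift
  I6: { [A → . E E E], [A → . num num id], [A → . y A], [A → y . A], [E → . ) id], [E → . id], [E → . y ) y], [E → y . ) y] }  — shift
  I7: { [E → ) . id], [E → y ) . y] }  — shift
  I8: { [A → y A .] }  — reduce
  I9: { [E → ) id .] }  — reduce
  I10: { [E → y ) y .] }  — reduce
  I11: { [A → num num . id] }  — shift
  I12: { [A → num num id .] }  — reduce
  I13: { [A → E E . E], [E → . ) id], [E → . id], [E → . y ) y] }  — shift
  I14: { [E → y . ) y] }  — shift
  I15: { [E → y ) . y] }  — shift
  I16: { [A → E E E .] }  — reduce

Every state is either a pure shift/goto state or contains exactly one complete item and nothing to shift — no conflicts. The grammar is LR(0).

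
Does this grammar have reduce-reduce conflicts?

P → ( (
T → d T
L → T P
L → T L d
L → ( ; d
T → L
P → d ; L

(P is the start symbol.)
Yes — I6: [P → d ; L .] vs [T → L .]

A reduce-reduce conflict occurs when an LR(0) state has two complete items [A → α .] and [B → β .] — both call for a reduction, and with no lookahead the parser cannot choose between them.

Augment with P' → P and build the canonical LR(0) collection (I0 = CLOSURE({[P' → . P]}), then GOTO on every symbol after a dot until no new states appear). It has 19 states:
  I0: { [P → . ( (], [P → . d ; L], [P' → . P] }  — shift
  I1: { [P → ( . (] }  — shift
  I2: { [P' → P .] }  — accept
  I3: { [P → d . ; L] }  — shift
  I4: { [L → . ( ; d], [L → . T L d], [L → . T P], [P → d ; . L], [T → . L], [T → . d T] }  — shift
  I5: { [L → ( . ; d] }  — shift
  I6: { [P → d ; L .], [T → L .] }  — 2 reduces
  I7: { [L → . ( ; d], [L → . T L d], [L → . T P], [L → T . L d], [L → T . P], [P → . ( (], [P → . d ; L], [T → . L], [T → . d T] }  — shift
  I8: { [L → . ( ; d], [L → . T L d], [L → . T P], [T → . L], [T → . d T], [T → d . T] }  — shift
  I9: { [T → L .] }  — reduce
  I10: { [L → . ( ; d], [L → . T L d], [L → . T P], [L → T . L d], [L → T . P], [P → . ( (], [P → . d ; L], [T → . L], [T → . d T], [T → d T .] }  — shift, reduce
  I11: { [L → ( . ; d], [P → ( . (] }  — shift
  I12: { [L → T L . d], [T → L .] }  — shift, reduce
  I13: { [L → T P .] }  — reduce
  I14: { [L → . ( ; d], [L → . T L d], [L → . T P], [P → d . ; L], [T → . L], [T → . d T], [T → d . T] }  — shift
  I15: { [L → T L d .] }  — reduce
  I16: { [P → ( ( .] }  — reduce
  I17: { [L → ( ; . d] }  — shift
  I18: { [L → ( ; d .] }  — reduce

I6 contains complete items [P → d ; L .], [T → L .] — reduce-reduce conflict.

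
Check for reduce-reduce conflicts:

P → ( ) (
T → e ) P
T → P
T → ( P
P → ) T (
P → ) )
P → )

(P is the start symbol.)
A reduce-reduce conflict occurs when an LR(0) state has two complete items [A → α .] and [B → β .] — both call for a reduction, and with no lookahead the parser cannot choose between them.

Augment with P' → P and build the canonical LR(0) collection (I0 = CLOSURE({[P' → . P]}), then GOTO on every symbol after a dot until no new states appear). It has 17 states:
  I0: { [P → . ( ) (], [P → . ) )], [P → . ) T (], [P → . )], [P' → . P] }  — shift
  I1: { [P → ( . ) (] }  — shift
  I2: { [P → ) . )], [P → ) . T (], [P → ) .], [P → . ( ) (], [P → . ) )], [P → . ) T (], [P → . )], [T → . ( P], [T → . P], [T → . e ) P] }  — shift, reduce
  I3: { [P' → P .] }  — accept
  I4: { [P → ( . ) (], [P → . ( ) (], [P → . ) )], [P → . ) T (], [P → . )], [T → ( . P] }  — shift
  I5: { [P → ) ) .], [P → ) . )], [P → ) . T (], [P → ) .], [P → . ( ) (], [P → . ) )], [P → . ) T (], [P → . )], [T → . ( P], [T → . P], [T → . e ) P] }  — shift, 2 reduces
  I6: { [T → P .] }  — reduce
  I7: { [P → ) T . (] }  — shift
  I8: { [T → e . ) P] }  — shift
  I9: { [P → . ( ) (], [P → . ) )], [P → . ) T (], [P → . )], [T → e ) . P] }  — shift
  I10: { [T → e ) P .] }  — reduce
  I11: { [P → ) T ( .] }  — reduce
  I12: { [P → ( ) . (], [P → ) . )], [P → ) . T (], [P → ) .], [P → . ( ) (], [P → . ) )], [P → . ) T (], [P → . )], [T → . ( P], [T → . P], [T → . e ) P] }  — shift, reduce
  I13: { [T → ( P .] }  — reduce
  I14: { [P → ( ) ( .], [P → ( . ) (], [P → . ( ) (], [P → . ) )], [P → . ) T (], [P → . )], [T → ( . P] }  — shift, reduce
  I15: { [P → ( ) . (] }  — shift
  I16: { [P → ( ) ( .] }  — reduce

I5 contains complete items [P → ) .], [P → ) ) .] — reduce-reduce conflict.

Answer: Yes — I5: [P → ) .] vs [P → ) ) .]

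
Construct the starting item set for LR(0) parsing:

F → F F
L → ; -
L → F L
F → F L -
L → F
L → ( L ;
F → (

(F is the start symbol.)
{ [F → . (], [F → . F F], [F → . F L -], [F' → . F] }

First, augment the grammar with F' → F
I₀ = CLOSURE({ [F' → . F] }):
  [F' → . F] has the dot before F: add [F → . F F], [F → . F L -], [F → . (]
No further items can be added.

I₀ = { [F → . (], [F → . F F], [F → . F L -], [F' → . F] }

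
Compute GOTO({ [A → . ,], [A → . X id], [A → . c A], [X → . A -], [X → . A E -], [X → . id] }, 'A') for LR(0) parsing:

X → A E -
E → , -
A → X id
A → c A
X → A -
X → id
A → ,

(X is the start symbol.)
{ [E → . , -], [X → A . -], [X → A . E -] }

GOTO(I, 'A') = CLOSURE({ [A → αX.β] : [A → α.Xβ] ∈ I, X = 'A' })

Items with dot before 'A', with the dot advanced:
  [X → . A -] → [X → A . -]
  [X → . A E -] → [X → A . E -]
Closure of the advanced items:
  [X → A . E -] has the dot before E: add [E → . , -]

GOTO = { [E → . , -], [X → A . -], [X → A . E -] }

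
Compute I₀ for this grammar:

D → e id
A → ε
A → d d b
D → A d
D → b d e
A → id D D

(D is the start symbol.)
{ [A → . d d b], [A → . id D D], [A → .], [D → . A d], [D → . b d e], [D → . e id], [D' → . D] }

First, augment the grammar with D' → D
I₀ = CLOSURE({ [D' → . D] }):
  [D' → . D] has the dot before D: add [D → . e id], [D → . A d], [D → . b d e]
  [D → . A d] has the dot before A: add [A → .], [A → . d d b], [A → . id D D]
No further items can be added.

I₀ = { [A → . d d b], [A → . id D D], [A → .], [D → . A d], [D → . b d e], [D → . e id], [D' → . D] }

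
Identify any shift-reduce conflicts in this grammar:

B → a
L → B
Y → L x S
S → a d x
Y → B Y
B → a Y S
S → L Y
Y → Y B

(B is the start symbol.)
Yes — I2: [B → a .] vs [B → . a]; I3: [L → B .] vs [B → . a]; I9: [B → a .] vs [B → . a]; I12: [S → L Y .] vs [B → . a]; I17: [Y → B Y .] vs [B → . a]

Augment with B' → B and build the canonical LR(0) collection (I0 = CLOSURE({[B' → . B]}), then GOTO on every symbol after a dot until no new states appear). It has 18 states:
  I0: { [B → . a Y S], [B → . a], [B' → . B] }  — shift
  I1: { [B' → B .] }  — accept
  I2: { [B → . a Y S], [B → . a], [B → a . Y S], [B → a .], [L → . B], [Y → . B Y], [Y → . L x S], [Y → . Y B] }  — shift, reduce
  I3: { [B → . a Y S], [B → . a], [L → . B], [L → B .], [Y → . B Y], [Y → . L x S], [Y → . Y B], [Y → B . Y] }  — shift, reduce
  I4: { [Y → L . x S] }  — shift
  I5: { [B → . a Y S], [B → . a], [B → a Y . S], [L → . B], [S → . L Y], [S → . a d x], [Y → Y . B] }  — shift
  I6: { [L → B .], [Y → Y B .] }  — 2 reduces
  I7: { [B → . a Y S], [B → . a], [L → . B], [S → L . Y], [Y → . B Y], [Y → . L x S], [Y → . Y B] }  — shift
  I8: { [B → a Y S .] }  — reduce
  I9: { [B → . a Y S], [B → . a], [B → a . Y S], [B → a .], [L → . B], [S → a . d x], [Y → . B Y], [Y → . L x S], [Y → . Y B] }  — shift, reduce
  I10: { [S → a d . x] }  — shift
  I11: { [S → a d x .] }  — reduce
  I12: { [B → . a Y S], [B → . a], [S → L Y .], [Y → Y . B] }  — shift, reduce
  I13: { [Y → Y B .] }  — reduce
  I14: { [B → . a Y S], [B → . a], [L → . B], [S → . L Y], [S → . a d x], [Y → L x . S] }  — shift
  I15: { [L → B .] }  — reduce
  I16: { [Y → L x S .] }  — reduce
  I17: { [B → . a Y S], [B → . a], [Y → B Y .], [Y → Y . B] }  — shift, reduce

I2 contains reduce item [B → a .] and shift items [B → . a], [B → . a Y S] — shift-reduce conflict.
I3 contains reduce item [L → B .] and shift items [B → . a], [B → . a Y S] — shift-reduce conflict.
I9 contains reduce item [B → a .] and shift items [B → . a], [B → . a Y S], [S → a . d x] — shift-reduce conflict.
I12 contains reduce item [S → L Y .] and shift items [B → . a], [B → . a Y S] — shift-reduce conflict.
I17 contains reduce item [Y → B Y .] and shift items [B → . a], [B → . a Y S] — shift-reduce conflict.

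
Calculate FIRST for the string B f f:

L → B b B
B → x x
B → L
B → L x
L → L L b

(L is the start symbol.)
FIRST sets of the non-terminals involved (from the grammar, by fixed-point iteration):
  FIRST(B) = { 'x' }

To compute FIRST(B f f), process the symbols left to right:
Symbol B is a non-terminal. Add FIRST(B) \ {ε} = { 'x' }
B is not nullable (ε ∉ FIRST(B)), so stop here.
FIRST(B f f) = { 'x' }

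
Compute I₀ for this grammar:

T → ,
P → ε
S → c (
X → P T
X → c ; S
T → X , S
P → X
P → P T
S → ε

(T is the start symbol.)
First, augment the grammar with T' → T
I₀ = CLOSURE({ [T' → . T] }):
  [T' → . T] has the dot before T: add [T → . ,], [T → . X , S]
  [T → . X , S] has the dot before X: add [X → . P T], [X → . c ; S]
  [X → . P T] has the dot before P: add [P → .], [P → . X], [P → . P T]
No further items can be added.

I₀ = { [P → . P T], [P → . X], [P → .], [T → . ,], [T → . X , S], [T' → . T], [X → . P T], [X → . c ; S] }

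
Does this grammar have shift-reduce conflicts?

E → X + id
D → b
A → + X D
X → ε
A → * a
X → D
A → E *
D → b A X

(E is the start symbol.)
Augment with E' → E and build the canonical LR(0) collection (I0 = CLOSURE({[E' → . E]}), then GOTO on every symbol after a dot until no new states appear). It has 16 states:
  I0: { [D → . b A X], [D → . b], [E → . X + id], [E' → . E], [X → . D], [X → .] }  — shift, reduce
  I1: { [X → D .] }  — reduce
  I2: { [E' → E .] }  — accept
  I3: { [E → X . + id] }  — shift
  I4: { [A → . * a], [A → . + X D], [A → . E *], [D → . b A X], [D → . b], [D → b . A X], [D → b .], [E → . X + id], [X → . D], [X → .] }  — shift, 2 reduces
  I5: { [A → * . a] }  — shift
  I6: { [A → + . X D], [D → . b A X], [D → . b], [X → . D], [X → .] }  — shift, reduce
  I7: { [D → . b A X], [D → . b], [D → b A . X], [X → . D], [X → .] }  — shift, reduce
  I8: { [A → E . *] }  — shift
  I9: { [A → E * .] }  — reduce
  I10: { [D → b A X .] }  — reduce
  I11: { [A → + X . D], [D → . b A X], [D → . b] }  — shift
  I12: { [A → + X D .] }  — reduce
  I13: { [A → * a .] }  — reduce
  I14: { [E → X + . id] }  — shift
  I15: { [E → X + id .] }  — reduce

I0 contains reduce item [X → .] and shift items [D → . b], [D → . b A X] — shift-reduce conflict.
I4 contains reduce items [D → b .], [X → .] and shift items [A → . * a], [A → . + X D], [D → . b], [D → . b A X] — shift-reduce conflict.
I6 contains reduce item [X → .] and shift items [D → . b], [D → . b A X] — shift-reduce conflict.
I7 contains reduce item [X → .] and shift items [D → . b], [D → . b A X] — shift-reduce conflict.

Answer: Yes — I0: [X → .] vs [D → . b]; I4: [D → b .] vs [A → . * a]; I6: [X → .] vs [D → . b]; I7: [X → .] vs [D → . b]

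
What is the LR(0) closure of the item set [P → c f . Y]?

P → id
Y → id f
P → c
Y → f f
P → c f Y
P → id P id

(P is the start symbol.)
{ [P → c f . Y], [Y → . f f], [Y → . id f] }

To compute CLOSURE, for each item [A → α.Bβ] where B is a non-terminal, add [B → .γ] for all productions B → γ; repeat for the newly added items until nothing changes.

Start with: [P → c f . Y]
  [P → c f . Y] has the dot before Y: add [Y → . id f], [Y → . f f]
No further items can be added.

CLOSURE = { [P → c f . Y], [Y → . f f], [Y → . id f] }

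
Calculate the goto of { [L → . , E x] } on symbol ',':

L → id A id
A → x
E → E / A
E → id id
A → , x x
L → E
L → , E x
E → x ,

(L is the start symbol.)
GOTO(I, ',') = CLOSURE({ [A → αX.β] : [A → α.Xβ] ∈ I, X = ',' })

Items with dot before ',', with the dot advanced:
  [L → . , E x] → [L → , . E x]
Closure of the advanced items:
  [L → , . E x] has the dot before E: add [E → . E / A], [E → . id id], [E → . x ,]

GOTO = { [E → . E / A], [E → . id id], [E → . x ,], [L → , . E x] }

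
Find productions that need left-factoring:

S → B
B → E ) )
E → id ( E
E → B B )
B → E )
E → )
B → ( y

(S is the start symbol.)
Yes, B has productions with common prefix 'E )'

Left-factoring is needed when two productions for the same non-terminal
share a common prefix on the right-hand side.

Productions for B:
  B → E ) )
  B → E )
  B → ( y
Productions for E:
  E → id ( E
  E → B B )
  E → )

Found common prefix 'E )' in productions for B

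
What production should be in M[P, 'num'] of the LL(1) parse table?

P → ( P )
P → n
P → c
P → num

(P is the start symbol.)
P → num

To find M[P, 'num'], we find productions for P where 'num' is in the predict set (PREDICT(N → α) = (FIRST(α) \ {ε}) ∪ (FOLLOW(N) if α ⇒* ε)).

P → ( P ): PREDICT = { '(' }
P → n: PREDICT = { 'n' }
P → c: PREDICT = { 'c' }
P → num: PREDICT = { 'num' }
  'num' is in predict set, so this production goes in M[P, 'num']

M[P, 'num'] = P → num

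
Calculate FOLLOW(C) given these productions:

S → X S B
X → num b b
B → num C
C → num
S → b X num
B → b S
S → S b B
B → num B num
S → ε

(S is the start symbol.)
{ $, 'b', 'num' }

In B → num C: C is at the end, add FOLLOW(B)

The FOLLOW sets referred to above (computed the same way, to a fixed point):
  FOLLOW(B) = { $, 'b', 'num' }

Taking the union: FOLLOW(C) = { $, 'b', 'num' }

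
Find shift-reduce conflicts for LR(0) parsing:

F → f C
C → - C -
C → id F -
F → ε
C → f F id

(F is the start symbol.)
Yes — I0: [F → .] vs [F → . f C]; I5: [F → .] vs [F → . f C]; I6: [F → .] vs [F → . f C]

A shift-reduce conflict occurs when an LR(0) state has both:
  - a complete (reduce) item [A → α .] (dot at the end), and
  - a shift item [B → β . c γ] (dot before a terminal).

Augment with F' → F and build the canonical LR(0) collection (I0 = CLOSURE({[F' → . F]}), then GOTO on every symbol after a dot until no new states appear). It has 13 states:
  I0: { [F → . f C], [F → .], [F' → . F] }  — shift, reduce
  I1: { [F' → F .] }  — accept
  I2: { [C → . - C -], [C → . f F id], [C → . id F -], [F → f . C] }  — shift
  I3: { [C → - . C -], [C → . - C -], [C → . f F id], [C → . id F -] }  — shift
  I4: { [F → f C .] }  — reduce
  I5: { [C → f . F id], [F → . f C], [F → .] }  — shift, reduce
  I6: { [C → id . F -], [F → . f C], [F → .] }  — shift, reduce
  I7: { [C → id F . -] }  — shift
  I8: { [C → id F - .] }  — reduce
  I9: { [C → f F . id] }  — shift
  I10: { [C → f F id .] }  — reduce
  I11: { [C → - C . -] }  — shift
  I12: { [C → - C - .] }  — reduce

I0 contains reduce item [F → .] and shift item [F → . f C] — shift-reduce conflict.
I5 contains reduce item [F → .] and shift item [F → . f C] — shift-reduce conflict.
I6 contains reduce item [F → .] and shift item [F → . f C] — shift-reduce conflict.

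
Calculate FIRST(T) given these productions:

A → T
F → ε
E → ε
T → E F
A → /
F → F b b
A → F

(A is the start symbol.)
{ 'b', ε }

FIRST sets of the other non-terminals involved (by the same procedure, iterated to a fixed point):
  FIRST(E) = { ε }
  FIRST(F) = { 'b', ε }

From T → E F:
  - E is a non-terminal: add FIRST(E) \ {ε} = { }
    E is nullable, so continue to the next symbol
  - F is a non-terminal: add FIRST(F) \ {ε} = { 'b' }
    F is nullable and nothing follows, so the whole right-hand side can vanish: ε ∈ FIRST(T)

Collecting: FIRST(T) = { 'b', ε }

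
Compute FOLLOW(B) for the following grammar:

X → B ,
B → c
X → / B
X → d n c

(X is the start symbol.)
In X → B ,: B is followed by ',', add FIRST(',') \ {ε} = { ',' }
In X → / B: B is at the end, add FOLLOW(X)

The FOLLOW sets referred to above (computed the same way, to a fixed point):
  FOLLOW(X) = { $ }

Taking the union: FOLLOW(B) = { $, ',' }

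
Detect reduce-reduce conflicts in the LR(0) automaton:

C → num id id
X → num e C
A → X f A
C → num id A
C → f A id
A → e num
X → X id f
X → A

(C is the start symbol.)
Yes — I5: [C → num id A .] vs [X → A .]; I16: [A → X f A .] vs [X → A .]

A reduce-reduce conflict occurs when an LR(0) state has two complete items [A → α .] and [B → β .] — both call for a reduction, and with no lookahead the parser cannot choose between them.

Augment with C' → C and build the canonical LR(0) collection (I0 = CLOSURE({[C' → . C]}), then GOTO on every symbol after a dot until no new states appear). It has 19 states:
  I0: { [C → . f A id], [C → . num id A], [C → . num id id], [C' → . C] }  — shift
  I1: { [C' → C .] }  — accept
  I2: { [A → . X f A], [A → . e num], [C → f . A id], [X → . A], [X → . X id f], [X → . num e C] }  — shift
  I3: { [C → num . id A], [C → num . id id] }  — shift
  I4: { [A → . X f A], [A → . e num], [C → num id . A], [C → num id . id], [X → . A], [X → . X id f], [X → . num e C] }  — shift
  I5: { [C → num id A .], [X → A .] }  — 2 reduces
  I6: { [A → X . f A], [X → X . id f] }  — shift
  I7: { [A → e . num] }  — shift
  I8: { [C → num id id .] }  — reduce
  I9: { [X → num . e C] }  — shift
  I10: { [C → . f A id], [C → . num id A], [C → . num id id], [X → num e . C] }  — shift
  I11: { [X → num e C .] }  — reduce
  I12: { [A → e num .] }  — reduce
  I13: { [A → . X f A], [A → . e num], [A → X f . A], [X → . A], [X → . X id f], [X → . num e C] }  — shift
  I14: { [X → X id . f] }  — shift
  I15: { [X → X id f .] }  — reduce
  I16: { [A → X f A .], [X → A .] }  — 2 reduces
  I17: { [C → f A . id], [X → A .] }  — shift, reduce
  I18: { [C → f A id .] }  — reduce

I5 contains complete items [C → num id A .], [X → A .] — reduce-reduce conflict.
I16 contains complete items [A → X f A .], [X → A .] — reduce-reduce conflict.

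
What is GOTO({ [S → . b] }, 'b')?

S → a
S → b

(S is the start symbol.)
{ [S → b .] }

GOTO(I, 'b') = CLOSURE({ [A → αX.β] : [A → α.Xβ] ∈ I, X = 'b' })

Items with dot before 'b', with the dot advanced:
  [S → . b] → [S → b .]
Closure adds nothing (no advanced item has the dot before a non-terminal).

GOTO = { [S → b .] }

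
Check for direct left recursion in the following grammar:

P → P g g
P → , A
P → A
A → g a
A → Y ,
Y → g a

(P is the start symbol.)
P → P g g: LEFT RECURSIVE (starts with P)
P → , A: starts with ','
P → A: starts with A
A → g a: starts with g
A → Y ,: starts with Y
Y → g a: starts with g

The grammar has direct left recursion on: P.

Answer: Yes, P is left-recursive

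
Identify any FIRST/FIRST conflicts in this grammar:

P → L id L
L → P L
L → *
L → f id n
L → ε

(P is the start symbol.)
FIRST sets of the non-terminals at (or reachable through a nullable prefix from) the front of some alternative:
  FIRST(P) = { '*', 'f', 'id' }

Productions for L:
  L → P L: FIRST = { '*', 'f', 'id' }
  L → *: FIRST = { '*' }
  L → f id n: FIRST = { 'f' }
  L → ε: FIRST = { ε }
P has only one production, so no FIRST/FIRST conflict is possible there.

Conflict for L: L → P L and L → *
  Overlap: { '*' }
Conflict for L: L → P L and L → f id n
  Overlap: { 'f' }

Answer: Yes. L → P L / L → '*' on { '*' }; L → P L / L → f id n on { 'f' }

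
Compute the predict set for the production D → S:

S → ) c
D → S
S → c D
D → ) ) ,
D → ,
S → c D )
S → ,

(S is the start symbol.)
PREDICT(D → S) = (FIRST(RHS) \ {ε}) ∪ (FOLLOW(D) if ε ∈ FIRST(RHS), i.e. RHS ⇒* ε)
FIRST(S) = { ')', ',', 'c' }
FIRST(S) = { ')', ',', 'c' }
ε ∉ FIRST(S), so FOLLOW(D) is not added.
PREDICT(D → S) = { ')', ',', 'c' }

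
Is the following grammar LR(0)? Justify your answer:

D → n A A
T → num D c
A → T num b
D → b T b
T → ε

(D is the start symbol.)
No. Shift-reduce conflict between [T → .] and [T → . num D c]

Augment with D' → D and build the canonical LR(0) collection (I0 = CLOSURE({[D' → . D]}), then GOTO on every symbol after a dot until no new states appear). It has 14 states:
  I0: { [D → . b T b], [D → . n A A], [D' → . D] }  — shift
  I1: { [D' → D .] }  — accept
  I2: { [D → b . T b], [T → . num D c], [T → .] }  — shift, reduce
  I3: { [A → . T num b], [D → n . A A], [T → . num D c], [T → .] }  — shift, reduce
  I4: { [A → . T num b], [D → n A . A], [T → . num D c], [T → .] }  — shift, reduce
  I5: { [A → T . num b] }  — shift
  I6: { [D → . b T b], [D → . n A A], [T → num . D c] }  — shift
  I7: { [T → num D . c] }  — shift
  I8: { [T → num D c .] }  — reduce
  I9: { [A → T num . b] }  — shift
  I10: { [A → T num b .] }  — reduce
  I11: { [D → n A A .] }  — reduce
  I12: { [D → b T . b] }  — shift
  I13: { [D → b T b .] }  — reduce

Conflict in state I2:
  Shift-reduce conflict between [T → .] and [T → . num D c]
So the grammar is NOT LR(0).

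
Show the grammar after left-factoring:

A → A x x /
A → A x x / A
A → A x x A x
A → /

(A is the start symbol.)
A → A x x A'
A' → / A''
A'' → ε
A'' → A
A' → A x
A → /

Left-factoring transforms A → αβ₁ | αβ₂ into A → αA' and A' → β₁ | β₂
(α is the longest common prefix among the alternatives). Repeat until
no nonterminal has two alternatives with a common prefix.

Round 1: A has alternatives sharing prefix 'A x x'. Introduce A': A → A x x A'
  Add: A' → /
  Add: A' → / A
  Add: A' → A x

Round 2: A' has alternatives sharing prefix '/'. Introduce A'': A' → / A''
  Add: A'' → ε
  Add: A'' → A

No remaining common prefixes — done.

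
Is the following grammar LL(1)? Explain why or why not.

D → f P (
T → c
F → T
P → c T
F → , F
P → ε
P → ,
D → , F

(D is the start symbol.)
A grammar is LL(1) if for each non-terminal N with multiple productions, the predict sets of those productions are pairwise disjoint, where PREDICT(N → α) = (FIRST(α) \ {ε}) ∪ (FOLLOW(N) if α ⇒* ε).

Relevant sets:
  FIRST(T) = { 'c' }
  FOLLOW(P) = { '(' }

For D:
  PREDICT(D → f P '(') = { 'f' }
  PREDICT(D → ',' F) = { ',' }
For F:
  PREDICT(F → T) = { 'c' }
  PREDICT(F → ',' F) = { ',' }
For P:
  PREDICT(P → c T) = { 'c' }
  PREDICT(P → ε) = { '(' }
  PREDICT(P → ',') = { ',' }
T has a single production, so nothing to check there.

All predict sets are disjoint. The grammar IS LL(1).

Answer: Yes, the grammar is LL(1).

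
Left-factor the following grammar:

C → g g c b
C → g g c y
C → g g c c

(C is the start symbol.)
C → g g c C'
C' → b
C' → y
C' → c

Left-factoring transforms A → αβ₁ | αβ₂ into A → αA' and A' → β₁ | β₂
(α is the longest common prefix among the alternatives). Repeat until
no nonterminal has two alternatives with a common prefix.

Round 1: C has alternatives sharing prefix 'g g c'. Introduce C': C → g g c C'
  Add: C' → b
  Add: C' → y
  Add: C' → c

No remaining common prefixes — done.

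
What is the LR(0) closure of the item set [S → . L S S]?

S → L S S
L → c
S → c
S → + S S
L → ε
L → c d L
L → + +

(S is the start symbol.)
{ [L → . + +], [L → . c d L], [L → . c], [L → .], [S → . L S S] }

Start with: [S → . L S S]
  [S → . L S S] has the dot before L: add [L → . c], [L → .], [L → . c d L], [L → . + +]
No further items can be added.

CLOSURE = { [L → . + +], [L → . c d L], [L → . c], [L → .], [S → . L S S] }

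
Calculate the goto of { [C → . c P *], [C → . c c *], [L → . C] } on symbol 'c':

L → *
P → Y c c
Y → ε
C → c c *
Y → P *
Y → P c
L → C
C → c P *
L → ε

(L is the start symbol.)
{ [C → c . P *], [C → c . c *], [P → . Y c c], [Y → . P *], [Y → . P c], [Y → .] }

GOTO(I, 'c') = CLOSURE({ [A → αX.β] : [A → α.Xβ] ∈ I, X = 'c' })

Items with dot before 'c', with the dot advanced:
  [C → . c P *] → [C → c . P *]
  [C → . c c *] → [C → c . c *]
Closure of the advanced items:
  [C → c . P *] has the dot before P: add [P → . Y c c]
  [P → . Y c c] has the dot before Y: add [Y → .], [Y → . P *], [Y → . P c]

GOTO = { [C → c . P *], [C → c . c *], [P → . Y c c], [Y → . P *], [Y → . P c], [Y → .] }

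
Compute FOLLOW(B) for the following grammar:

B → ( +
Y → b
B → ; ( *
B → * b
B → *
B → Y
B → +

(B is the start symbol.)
{ $ }

To compute FOLLOW(B), find every occurrence of B on a right-hand side N → α B β: add FIRST(β) \ {ε}, and if β is empty or nullable also add FOLLOW(N). Iterate to a fixed point.

B is the start symbol, so $ ∈ FOLLOW(B).
B does not occur on any right-hand side.

Taking the union: FOLLOW(B) = { $ }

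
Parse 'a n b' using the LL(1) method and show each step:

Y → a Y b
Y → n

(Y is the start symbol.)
Stack is shown with the top on the left.

Stack    Input    Action
------------------------
Y $      a n b $  output Y → a Y b
a Y b $  a n b $  match 'a'
Y b $    n b $    output Y → n
n b $    n b $    match 'n'
b $      b $      match 'b'
$        $        accept

The string is accepted.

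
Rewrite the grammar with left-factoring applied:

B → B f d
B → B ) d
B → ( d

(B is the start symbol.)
B → B B'
B' → f d
B' → ) d
B → ( d

Left-factoring transforms A → αβ₁ | αβ₂ into A → αA' and A' → β₁ | β₂
(α is the longest common prefix among the alternatives). Repeat until
no nonterminal has two alternatives with a common prefix.

Round 1: B has alternatives sharing prefix 'B'. Introduce B': B → B B'
  Add: B' → f d
  Add: B' → ) d

No remaining common prefixes — done.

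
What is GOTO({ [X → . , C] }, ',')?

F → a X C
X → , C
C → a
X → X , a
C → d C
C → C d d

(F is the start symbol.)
GOTO(I, ',') = CLOSURE({ [A → αX.β] : [A → α.Xβ] ∈ I, X = ',' })

Items with dot before ',', with the dot advanced:
  [X → . , C] → [X → , . C]
Closure of the advanced items:
  [X → , . C] has the dot before C: add [C → . a], [C → . d C], [C → . C d d]

GOTO = { [C → . C d d], [C → . a], [C → . d C], [X → , . C] }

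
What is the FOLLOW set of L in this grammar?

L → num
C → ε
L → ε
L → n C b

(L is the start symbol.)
To compute FOLLOW(L), find every occurrence of L on a right-hand side N → α L β: add FIRST(β) \ {ε}, and if β is empty or nullable also add FOLLOW(N). Iterate to a fixed point.

L is the start symbol, so $ ∈ FOLLOW(L).
L does not occur on any right-hand side.

Taking the union: FOLLOW(L) = { $ }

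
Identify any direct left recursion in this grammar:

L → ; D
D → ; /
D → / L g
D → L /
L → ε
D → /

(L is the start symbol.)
No direct left recursion

Direct left recursion occurs when N → N α for some non-terminal N (the right-hand side begins with the left-hand side itself).

L → ; D: starts with ';'
D → ; /: starts with ';'
D → / L g: starts with '/'
D → L /: starts with L
L → ε: starts with ε
D → /: starts with '/'

No direct left recursion found.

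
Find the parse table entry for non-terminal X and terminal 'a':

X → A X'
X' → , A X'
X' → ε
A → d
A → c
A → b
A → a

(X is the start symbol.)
To find M[X, 'a'], we find productions for X where 'a' is in the predict set (PREDICT(N → α) = (FIRST(α) \ {ε}) ∪ (FOLLOW(N) if α ⇒* ε)).

Relevant sets:
  FIRST(A) = { 'a', 'b', 'c', 'd' }

X → A X': PREDICT = { 'a', 'b', 'c', 'd' }
  'a' is in predict set, so this production goes in M[X, 'a']

M[X, 'a'] = X → A X'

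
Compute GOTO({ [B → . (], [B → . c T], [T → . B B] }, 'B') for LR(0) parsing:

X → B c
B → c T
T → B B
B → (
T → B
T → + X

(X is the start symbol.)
GOTO(I, 'B') = CLOSURE({ [A → αX.β] : [A → α.Xβ] ∈ I, X = 'B' })

Items with dot before 'B', with the dot advanced:
  [T → . B B] → [T → B . B]
Closure of the advanced items:
  [T → B . B] has the dot before B: add [B → . c T], [B → . (]

GOTO = { [B → . (], [B → . c T], [T → B . B] }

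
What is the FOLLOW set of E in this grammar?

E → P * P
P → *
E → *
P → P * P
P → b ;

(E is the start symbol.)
To compute FOLLOW(E), find every occurrence of E on a right-hand side N → α E β: add FIRST(β) \ {ε}, and if β is empty or nullable also add FOLLOW(N). Iterate to a fixed point.

E is the start symbol, so $ ∈ FOLLOW(E).
E does not occur on any right-hand side.

Taking the union: FOLLOW(E) = { $ }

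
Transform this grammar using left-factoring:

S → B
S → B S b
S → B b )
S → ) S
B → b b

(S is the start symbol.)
Left-factoring transforms A → αβ₁ | αβ₂ into A → αA' and A' → β₁ | β₂
(α is the longest common prefix among the alternatives). Repeat until
no nonterminal has two alternatives with a common prefix.

Round 1: S has alternatives sharing prefix 'B'. Introduce S': S → B S'
  Add: S' → ε
  Add: S' → S b
  Add: S' → b )

No remaining common prefixes — done.

Resulting grammar:
S → B S'
S' → ε
S' → S b
S' → b )
S → ) S
B → b b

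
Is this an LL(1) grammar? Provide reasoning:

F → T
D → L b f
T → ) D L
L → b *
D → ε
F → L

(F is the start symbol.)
No. Predict set conflict for D: { 'b' }

Relevant sets:
  FIRST(T) = { ')' }
  FIRST(L) = { 'b' }
  FOLLOW(D) = { 'b' }

For F:
  PREDICT(F → T) = { ')' }
  PREDICT(F → L) = { 'b' }
For D:
  PREDICT(D → L b f) = { 'b' }
  PREDICT(D → ε) = { 'b' }
T, L have a single production, so nothing to check there.

Conflict found: Predict set conflict for D: { 'b' }
The grammar is NOT LL(1).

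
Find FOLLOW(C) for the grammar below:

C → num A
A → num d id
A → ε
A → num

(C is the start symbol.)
To compute FOLLOW(C), find every occurrence of C on a right-hand side N → α C β: add FIRST(β) \ {ε}, and if β is empty or nullable also add FOLLOW(N). Iterate to a fixed point.

C is the start symbol, so $ ∈ FOLLOW(C).
C does not occur on any right-hand side.

Taking the union: FOLLOW(C) = { $ }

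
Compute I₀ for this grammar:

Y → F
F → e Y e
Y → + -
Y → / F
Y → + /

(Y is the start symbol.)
First, augment the grammar with Y' → Y
I₀ = CLOSURE({ [Y' → . Y] }):
  [Y' → . Y] has the dot before Y: add [Y → . F], [Y → . + -], [Y → . / F], [Y → . + /]
  [Y → . F] has the dot before F: add [F → . e Y e]
No further items can be added.

I₀ = { [F → . e Y e], [Y → . + -], [Y → . + /], [Y → . / F], [Y → . F], [Y' → . Y] }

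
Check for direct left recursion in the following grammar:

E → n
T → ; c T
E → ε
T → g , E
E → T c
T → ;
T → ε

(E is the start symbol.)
Direct left recursion occurs when N → N α for some non-terminal N (the right-hand side begins with the left-hand side itself).

E → n: starts with n
T → ; c T: starts with ';'
E → ε: starts with ε
T → g , E: starts with g
E → T c: starts with T
T → ;: starts with ';'
T → ε: starts with ε

No direct left recursion found.

Answer: No direct left recursion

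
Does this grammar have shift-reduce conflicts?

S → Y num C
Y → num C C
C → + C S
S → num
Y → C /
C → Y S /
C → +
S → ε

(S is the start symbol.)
Augment with S' → S and build the canonical LR(0) collection (I0 = CLOSURE({[S' → . S]}), then GOTO on every symbol after a dot until no new states appear). It has 17 states:
  I0: { [C → . + C S], [C → . +], [C → . Y S /], [S → . Y num C], [S → . num], [S → .], [S' → . S], [Y → . C /], [Y → . num C C] }  — shift, reduce
  I1: { [C → + . C S], [C → + .], [C → . + C S], [C → . +], [C → . Y S /], [Y → . C /], [Y → . num C C] }  — shift, reduce
  I2: { [Y → C . /] }  — shift
  I3: { [S' → S .] }  — accept
  I4: { [C → . + C S], [C → . +], [C → . Y S /], [C → Y . S /], [S → . Y num C], [S → . num], [S → .], [S → Y . num C], [Y → . C /], [Y → . num C C] }  — shift, reduce
  I5: { [C → . + C S], [C → . +], [C → . Y S /], [S → num .], [Y → . C /], [Y → . num C C], [Y → num . C C] }  — shift, reduce
  I6: { [C → . + C S], [C → . +], [C → . Y S /], [Y → . C /], [Y → . num C C], [Y → C . /], [Y → num C . C] }  — shift
  I7: { [C → . + C S], [C → . +], [C → . Y S /], [C → Y . S /], [S → . Y num C], [S → . num], [S → .], [Y → . C /], [Y → . num C C] }  — shift, reduce
  I8: { [C → . + C S], [C → . +], [C → . Y S /], [Y → . C /], [Y → . num C C], [Y → num . C C] }  — shift
  I9: { [C → Y S . /] }  — shift
  I10: { [C → Y S / .] }  — reduce
  I11: { [Y → C / .] }  — reduce
  I12: { [Y → C . /], [Y → num C C .] }  — shift, reduce
  I13: { [C → . + C S], [C → . +], [C → . Y S /], [S → Y num . C], [S → num .], [Y → . C /], [Y → . num C C], [Y → num . C C] }  — shift, reduce
  I14: { [C → . + C S], [C → . +], [C → . Y S /], [S → Y num C .], [Y → . C /], [Y → . num C C], [Y → C . /], [Y → num C . C] }  — shift, reduce
  I15: { [C → + C . S], [C → . + C S], [C → . +], [C → . Y S /], [S → . Y num C], [S → . num], [S → .], [Y → . C /], [Y → . num C C], [Y → C . /] }  — shift, reduce
  I16: { [C → + C S .] }  — reduce

I0 contains reduce item [S → .] and shift items [C → . +], [C → . + C S], [S → . num], [Y → . num C C] — shift-reduce conflict.
I1 contains reduce item [C → + .] and shift items [C → . +], [C → . + C S], [Y → . num C C] — shift-reduce conflict.
I4 contains reduce item [S → .] and shift items [C → . +], [C → . + C S], [S → Y . num C], [S → . num], [Y → . num C C] — shift-reduce conflict.
I5 contains reduce item [S → num .] and shift items [C → . +], [C → . + C S], [Y → . num C C] — shift-reduce conflict.
I7 contains reduce item [S → .] and shift items [C → . +], [C → . + C S], [S → . num], [Y → . num C C] — shift-reduce conflict.
I12 contains reduce item [Y → num C C .] and shift item [Y → C . /] — shift-reduce conflict.
I13 contains reduce item [S → num .] and shift items [C → . +], [C → . + C S], [Y → . num C C] — shift-reduce conflict.
I14 contains reduce item [S → Y num C .] and shift items [C → . +], [C → . + C S], [Y → C . /], [Y → . num C C] — shift-reduce conflict.
I15 contains reduce item [S → .] and shift items [C → . +], [C → . + C S], [S → . num], [Y → C . /], [Y → . num C C] — shift-reduce conflict.

Answer: Yes — I0: [S → .] vs [C → . +]; I1: [C → + .] vs [C → . +]; I4: [S → .] vs [C → . +]; I5: [S → num .] vs [C → . +]; I7: [S → .] vs [C → . +]; I12: [Y → num C C .] vs [Y → C . /]; I13: [S → num .] vs [C → . +]; I14: [S → Y num C .] vs [C → . +]; I15: [S → .] vs [C → . +]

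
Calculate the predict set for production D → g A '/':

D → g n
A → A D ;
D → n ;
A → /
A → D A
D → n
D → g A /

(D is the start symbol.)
{ 'g' }

PREDICT(D → g A '/') = (FIRST(RHS) \ {ε}) ∪ (FOLLOW(D) if ε ∈ FIRST(RHS), i.e. RHS ⇒* ε)
FIRST(g A '/') = { 'g' }
ε ∉ FIRST(g A '/'), so FOLLOW(D) is not added.
PREDICT(D → g A '/') = { 'g' }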